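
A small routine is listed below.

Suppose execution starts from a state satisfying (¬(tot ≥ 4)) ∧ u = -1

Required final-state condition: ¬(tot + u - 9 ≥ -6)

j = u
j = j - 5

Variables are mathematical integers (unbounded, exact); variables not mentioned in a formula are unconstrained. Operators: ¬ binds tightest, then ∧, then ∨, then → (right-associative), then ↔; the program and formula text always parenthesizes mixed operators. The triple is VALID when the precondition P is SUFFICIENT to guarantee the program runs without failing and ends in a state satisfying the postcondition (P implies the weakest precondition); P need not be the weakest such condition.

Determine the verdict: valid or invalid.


Working backward. After the program, the postcondition ¬(tot + u - 9 ≥ -6) must hold; in canonical form it is ¬(tot + u ≥ 3).
Before j := j - 5: ¬(tot + u ≥ 3)
Before j := u: ¬(tot + u ≥ 3)
The weakest precondition is ¬(tot + u ≥ 3).
Check whether (¬(tot ≥ 4)) ∧ u = -1 implies it.
Every state satisfying the precondition satisfies the weakest precondition: the implication holds.
Answer: valid


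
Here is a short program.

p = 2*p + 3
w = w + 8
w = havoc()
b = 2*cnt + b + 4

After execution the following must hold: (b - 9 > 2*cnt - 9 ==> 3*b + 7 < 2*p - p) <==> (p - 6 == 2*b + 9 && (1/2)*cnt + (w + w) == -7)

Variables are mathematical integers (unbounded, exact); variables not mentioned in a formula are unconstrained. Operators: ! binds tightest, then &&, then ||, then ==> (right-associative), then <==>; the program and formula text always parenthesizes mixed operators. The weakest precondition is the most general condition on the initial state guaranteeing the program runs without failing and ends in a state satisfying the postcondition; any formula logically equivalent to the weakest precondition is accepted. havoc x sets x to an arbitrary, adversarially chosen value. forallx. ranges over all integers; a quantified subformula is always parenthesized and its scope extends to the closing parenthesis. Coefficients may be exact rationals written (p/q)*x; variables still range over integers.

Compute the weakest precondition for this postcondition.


Working backward. After the program, the postcondition (b - 9 > 2*cnt - 9 ==> 3*b + 7 < 2*p - p) <==> (p - 6 == 2*b + 9 && (1/2)*cnt + (w + w) == -7) must hold; in canonical form it is (b > 2*cnt ==> 3*b < p - 7) <==> (p == 2*b + 15 && (1/2)*cnt + 2*w == -7).
Before b := 2*cnt + b + 4: (b > -4 ==> 3*b + 6*cnt < p - 19) <==> (p == 2*b + 4*cnt + 23 && (1/2)*cnt + 2*w == -7)
Before havoc w: forall w_1. ((b > -4 ==> 3*b + 6*cnt < p - 19) <==> (p == 2*b + 4*cnt + 23 && (1/2)*cnt + 2*w_1 == -7))
Before w := w + 8: forall w_1. ((b > -4 ==> 3*b + 6*cnt < p - 19) <==> (p == 2*b + 4*cnt + 23 && (1/2)*cnt + 2*w_1 == -7))
Before p := 2*p + 3: forall w_1. ((b > -4 ==> 3*b + 6*cnt < 2*p - 16) <==> (2*p == 2*b + 4*cnt + 20 && (1/2)*cnt + 2*w_1 == -7))
Answer: WP = forall w_1. ((b > -4 ==> 3*b + 6*cnt < 2*p - 16) <==> (2*p == 2*b + 4*cnt + 20 && (1/2)*cnt + 2*w_1 == -7))


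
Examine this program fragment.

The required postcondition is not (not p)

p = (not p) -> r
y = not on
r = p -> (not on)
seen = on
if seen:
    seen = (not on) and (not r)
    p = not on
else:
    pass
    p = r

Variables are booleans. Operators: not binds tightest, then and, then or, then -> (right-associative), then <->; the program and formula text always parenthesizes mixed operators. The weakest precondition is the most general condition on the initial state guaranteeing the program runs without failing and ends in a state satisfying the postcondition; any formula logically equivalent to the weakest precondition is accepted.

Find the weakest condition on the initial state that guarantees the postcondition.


Working backward. After the program, the postcondition not (not p) must hold; in canonical form it is p.
Then branch requires not on; else branch requires r.
Before the if: (seen -> (not on)) and ((not seen) -> r)
Before seen := on: (on -> (not on)) and ((not on) -> r)
Before r := p -> (not on): (on -> (not on)) and ((not on) -> (p -> (not on)))
Before y := not on: (on -> (not on)) and ((not on) -> (p -> (not on)))
Before p := (not p) -> r: (on -> (not on)) and ((not on) -> (((not p) -> r) -> (not on)))
Answer: WP = (on -> (not on)) and ((not on) -> (((not p) -> r) -> (not on)))


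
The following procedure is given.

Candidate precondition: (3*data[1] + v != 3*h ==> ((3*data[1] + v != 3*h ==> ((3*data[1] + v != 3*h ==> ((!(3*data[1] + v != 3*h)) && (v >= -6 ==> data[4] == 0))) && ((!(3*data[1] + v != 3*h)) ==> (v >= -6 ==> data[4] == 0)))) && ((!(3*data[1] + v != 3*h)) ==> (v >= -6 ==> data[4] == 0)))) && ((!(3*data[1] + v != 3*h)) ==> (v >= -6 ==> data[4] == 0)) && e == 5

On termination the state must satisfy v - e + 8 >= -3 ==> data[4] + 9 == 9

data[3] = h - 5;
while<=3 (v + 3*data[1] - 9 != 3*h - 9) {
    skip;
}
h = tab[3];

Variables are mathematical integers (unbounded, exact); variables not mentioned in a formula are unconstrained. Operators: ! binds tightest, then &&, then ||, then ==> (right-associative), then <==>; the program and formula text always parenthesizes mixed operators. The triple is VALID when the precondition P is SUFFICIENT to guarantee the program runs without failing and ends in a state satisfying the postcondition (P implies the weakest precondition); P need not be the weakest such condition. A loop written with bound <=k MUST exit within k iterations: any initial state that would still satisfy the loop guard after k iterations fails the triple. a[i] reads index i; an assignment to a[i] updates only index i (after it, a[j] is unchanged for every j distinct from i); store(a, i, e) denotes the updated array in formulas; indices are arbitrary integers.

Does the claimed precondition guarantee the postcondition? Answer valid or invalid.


Working backward. After the program, the postcondition v - e + 8 >= -3 ==> data[4] + 9 == 9 must hold; in canonical form it is v >= e - 11 ==> data[4] == 0.
Before h := tab[3]: v >= e - 11 ==> data[4] == 0
Before the loop (bound <=3), unroll the exhaustion recursion (WP_0 = exit-now case; WP_j = one more guarded iteration, up to j = 3):
  WP_0: (!(3*data[1] + v != 3*h)) && (v >= e - 11 ==> data[4] == 0)
  WP_1: (3*data[1] + v != 3*h ==> ((!(3*data[1] + v != 3*h)) && (v >= e - 11 ==> data[4] == 0))) && ((!(3*data[1] + v != 3*h)) ==> (v >= e - 11 ==> data[4] == 0))
  WP_2: (3*data[1] + v != 3*h ==> ((3*data[1] + v != 3*h ==> ((!(3*data[1] + v != 3*h)) && (v >= e - 11 ==> data[4] == 0))) && ((!(3*data[1] + v != 3*h)) ==> (v >= e - 11 ==> data[4] == 0)))) && ((!(3*data[1] + v != 3*h)) ==> (v >= e - 11 ==> data[4] == 0))
  WP_3: (3*data[1] + v != 3*h ==> ((3*data[1] + v != 3*h ==> ((3*data[1] + v != 3*h ==> ((!(3*data[1] + v != 3*h)) && (v >= e - 11 ==> data[4] == 0))) && ((!(3*data[1] + v != 3*h)) ==> (v >= e - 11 ==> data[4] == 0)))) && ((!(3*data[1] + v != 3*h)) ==> (v >= e - 11 ==> data[4] == 0)))) && ((!(3*data[1] + v != 3*h)) ==> (v >= e - 11 ==> data[4] == 0))
So before the loop: (3*data[1] + v != 3*h ==> ((3*data[1] + v != 3*h ==> ((3*data[1] + v != 3*h ==> ((!(3*data[1] + v != 3*h)) && (v >= e - 11 ==> data[4] == 0))) && ((!(3*data[1] + v != 3*h)) ==> (v >= e - 11 ==> data[4] == 0)))) && ((!(3*data[1] + v != 3*h)) ==> (v >= e - 11 ==> data[4] == 0)))) && ((!(3*data[1] + v != 3*h)) ==> (v >= e - 11 ==> data[4] == 0))
Before data[3] := h - 5: (3*data[1] + v != 3*h ==> ((3*data[1] + v != 3*h ==> ((3*data[1] + v != 3*h ==> ((!(3*data[1] + v != 3*h)) && (v >= e - 11 ==> data[4] == 0))) && ((!(3*data[1] + v != 3*h)) ==> (v >= e - 11 ==> data[4] == 0)))) && ((!(3*data[1] + v != 3*h)) ==> (v >= e - 11 ==> data[4] == 0)))) && ((!(3*data[1] + v != 3*h)) ==> (v >= e - 11 ==> data[4] == 0))
The weakest precondition is (3*data[1] + v != 3*h ==> ((3*data[1] + v != 3*h ==> ((3*data[1] + v != 3*h ==> ((!(3*data[1] + v != 3*h)) && (v >= e - 11 ==> data[4] == 0))) && ((!(3*data[1] + v != 3*h)) ==> (v >= e - 11 ==> data[4] == 0)))) && ((!(3*data[1] + v != 3*h)) ==> (v >= e - 11 ==> data[4] == 0)))) && ((!(3*data[1] + v != 3*h)) ==> (v >= e - 11 ==> data[4] == 0)).
Check whether (3*data[1] + v != 3*h ==> ((3*data[1] + v != 3*h ==> ((3*data[1] + v != 3*h ==> ((!(3*data[1] + v != 3*h)) && (v >= -6 ==> data[4] == 0))) && ((!(3*data[1] + v != 3*h)) ==> (v >= -6 ==> data[4] == 0)))) && ((!(3*data[1] + v != 3*h)) ==> (v >= -6 ==> data[4] == 0)))) && ((!(3*data[1] + v != 3*h)) ==> (v >= -6 ==> data[4] == 0)) && e == 5 implies it.
Every state satisfying the precondition satisfies the weakest precondition: the implication holds.
Answer: valid


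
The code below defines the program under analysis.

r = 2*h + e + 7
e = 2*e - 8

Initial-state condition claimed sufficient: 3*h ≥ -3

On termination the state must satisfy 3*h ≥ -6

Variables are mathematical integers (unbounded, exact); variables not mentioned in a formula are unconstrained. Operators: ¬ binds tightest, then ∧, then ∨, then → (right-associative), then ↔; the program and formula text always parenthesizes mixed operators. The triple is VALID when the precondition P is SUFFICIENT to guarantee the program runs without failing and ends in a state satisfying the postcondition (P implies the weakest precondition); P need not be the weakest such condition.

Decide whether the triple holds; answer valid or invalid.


Working backward. After the program, 3*h ≥ -6 must hold.
Before e := 2*e - 8: 3*h ≥ -6
Before r := 2*h + e + 7: 3*h ≥ -6
The weakest precondition is 3*h ≥ -6.
Check whether 3*h ≥ -3 implies it.
Every state satisfying the precondition satisfies the weakest precondition: the implication holds.
Answer: valid


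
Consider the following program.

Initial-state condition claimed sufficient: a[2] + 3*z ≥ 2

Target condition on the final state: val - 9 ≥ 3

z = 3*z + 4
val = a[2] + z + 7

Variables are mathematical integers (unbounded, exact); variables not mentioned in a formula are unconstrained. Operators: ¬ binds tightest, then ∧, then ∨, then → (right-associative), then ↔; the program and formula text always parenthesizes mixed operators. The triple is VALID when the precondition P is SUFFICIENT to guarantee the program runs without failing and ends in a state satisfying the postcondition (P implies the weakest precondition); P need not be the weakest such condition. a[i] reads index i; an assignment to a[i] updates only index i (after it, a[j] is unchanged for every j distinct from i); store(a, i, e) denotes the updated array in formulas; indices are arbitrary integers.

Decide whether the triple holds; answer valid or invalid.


Working backward. After the program, the postcondition val - 9 ≥ 3 must hold; in canonical form it is val ≥ 12.
Before val := a[2] + z + 7: a[2] + z ≥ 5
Before z := 3*z + 4: a[2] + 3*z ≥ 1
The weakest precondition is a[2] + 3*z ≥ 1.
Check whether a[2] + 3*z ≥ 2 implies it.
Every state satisfying the precondition satisfies the weakest precondition: the implication holds.
Answer: valid


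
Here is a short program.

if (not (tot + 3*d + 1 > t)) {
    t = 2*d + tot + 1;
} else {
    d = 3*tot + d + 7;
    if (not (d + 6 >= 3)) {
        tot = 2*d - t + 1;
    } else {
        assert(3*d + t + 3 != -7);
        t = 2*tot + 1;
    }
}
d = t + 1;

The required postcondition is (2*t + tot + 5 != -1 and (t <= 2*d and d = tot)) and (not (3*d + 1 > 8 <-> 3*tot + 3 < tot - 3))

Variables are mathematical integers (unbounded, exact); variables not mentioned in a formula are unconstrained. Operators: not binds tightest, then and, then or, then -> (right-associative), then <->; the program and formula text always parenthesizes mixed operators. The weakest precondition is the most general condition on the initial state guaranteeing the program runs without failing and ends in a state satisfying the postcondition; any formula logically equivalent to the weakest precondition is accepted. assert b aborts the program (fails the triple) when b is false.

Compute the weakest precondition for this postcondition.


Working backward. After the program, the postcondition (2*t + tot + 5 != -1 and (t <= 2*d and d = tot)) and (not (3*d + 1 > 8 <-> 3*tot + 3 < tot - 3)) must hold; in canonical form it is 2*t + tot != -6 and t <= 2*d and d = tot and (not (3*d > 7 <-> 2*tot < -6)).
Before d := t + 1: 2*t + tot != -6 and t >= -2 and t = tot - 1 and (not (3*t > 4 <-> 2*tot < -6))
Then branch requires 4*d + 3*tot != -8 and 2*d + tot >= -3 and 2*d = -2 and (not (6*d + 3*tot > 1 <-> 2*tot < -6)); else branch requires ((not (d + 3*tot >= -10)) -> (2*d + t + 6*tot != -21 and t >= -2 and 2*t = 2*d + 6*tot + 14 and (not (3*t > 4 <-> 4*d + 12*tot < 2*t - 36)))) and (d + 3*tot >= -10 -> (3*d + t + 9*tot != -31 and 5*tot != -8 and 2*tot >= -3 and tot = -2 and (not (6*tot > 1 <-> 2*tot < -6)))).
Before the if: ((not (3*d + tot > t - 1)) -> (4*d + 3*tot != -8 and 2*d + tot >= -3 and 2*d = -2 and (not (6*d + 3*tot > 1 <-> 2*tot < -6)))) and (3*d + tot > t - 1 -> (((not (d + 3*tot >= -10)) -> (2*d + t + 6*tot != -21 and t >= -2 and 2*t = 2*d + 6*tot + 14 and (not (3*t > 4 <-> 4*d + 12*tot < 2*t - 36)))) and (d + 3*tot >= -10 -> (3*d + t + 9*tot != -31 and 5*tot != -8 and 2*tot >= -3 and tot = -2 and (not (6*tot > 1 <-> 2*tot < -6))))))
Answer: WP = ((not (3*d + tot > t - 1)) -> (4*d + 3*tot != -8 and 2*d + tot >= -3 and 2*d = -2 and (not (6*d + 3*tot > 1 <-> 2*tot < -6)))) and (3*d + tot > t - 1 -> (((not (d + 3*tot >= -10)) -> (2*d + t + 6*tot != -21 and t >= -2 and 2*t = 2*d + 6*tot + 14 and (not (3*t > 4 <-> 4*d + 12*tot < 2*t - 36)))) and (d + 3*tot >= -10 -> (3*d + t + 9*tot != -31 and 5*tot != -8 and 2*tot >= -3 and tot = -2 and (not (6*tot > 1 <-> 2*tot < -6))))))


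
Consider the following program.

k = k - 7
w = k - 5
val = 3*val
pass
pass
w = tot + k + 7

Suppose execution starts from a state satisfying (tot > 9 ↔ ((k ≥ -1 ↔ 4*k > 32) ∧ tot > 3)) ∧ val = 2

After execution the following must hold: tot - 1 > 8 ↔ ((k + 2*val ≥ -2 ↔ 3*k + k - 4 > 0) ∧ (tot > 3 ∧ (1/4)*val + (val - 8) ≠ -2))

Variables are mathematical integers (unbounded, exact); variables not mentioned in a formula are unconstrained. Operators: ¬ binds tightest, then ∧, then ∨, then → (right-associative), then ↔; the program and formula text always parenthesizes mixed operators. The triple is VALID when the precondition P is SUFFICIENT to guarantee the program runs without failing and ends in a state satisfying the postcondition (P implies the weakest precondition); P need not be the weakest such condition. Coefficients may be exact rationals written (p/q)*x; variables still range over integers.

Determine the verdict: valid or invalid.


Working backward. After the program, the postcondition tot - 1 > 8 ↔ ((k + 2*val ≥ -2 ↔ 3*k + k - 4 > 0) ∧ (tot > 3 ∧ (1/4)*val + (val - 8) ≠ -2)) must hold; in canonical form it is tot > 9 ↔ ((k + 2*val ≥ -2 ↔ 4*k > 4) ∧ tot > 3 ∧ (5/4)*val ≠ 6).
Before w := tot + k + 7: tot > 9 ↔ ((k + 2*val ≥ -2 ↔ 4*k > 4) ∧ tot > 3 ∧ (5/4)*val ≠ 6)
Before skip: tot > 9 ↔ ((k + 2*val ≥ -2 ↔ 4*k > 4) ∧ tot > 3 ∧ (5/4)*val ≠ 6)
Before skip: tot > 9 ↔ ((k + 2*val ≥ -2 ↔ 4*k > 4) ∧ tot > 3 ∧ (5/4)*val ≠ 6)
Before val := 3*val: tot > 9 ↔ ((k + 6*val ≥ -2 ↔ 4*k > 4) ∧ tot > 3 ∧ (15/4)*val ≠ 6)
Before w := k - 5: tot > 9 ↔ ((k + 6*val ≥ -2 ↔ 4*k > 4) ∧ tot > 3 ∧ (15/4)*val ≠ 6)
Before k := k - 7: tot > 9 ↔ ((k + 6*val ≥ 5 ↔ 4*k > 32) ∧ tot > 3 ∧ (15/4)*val ≠ 6)
The weakest precondition is tot > 9 ↔ ((k + 6*val ≥ 5 ↔ 4*k > 32) ∧ tot > 3 ∧ (15/4)*val ≠ 6).
Check whether (tot > 9 ↔ ((k ≥ -1 ↔ 4*k > 32) ∧ tot > 3)) ∧ val = 2 implies it.
Countermodel: at the initial state k = -2, tot = 10, val = 2, the precondition holds but the weakest precondition fails.
Answer: invalid


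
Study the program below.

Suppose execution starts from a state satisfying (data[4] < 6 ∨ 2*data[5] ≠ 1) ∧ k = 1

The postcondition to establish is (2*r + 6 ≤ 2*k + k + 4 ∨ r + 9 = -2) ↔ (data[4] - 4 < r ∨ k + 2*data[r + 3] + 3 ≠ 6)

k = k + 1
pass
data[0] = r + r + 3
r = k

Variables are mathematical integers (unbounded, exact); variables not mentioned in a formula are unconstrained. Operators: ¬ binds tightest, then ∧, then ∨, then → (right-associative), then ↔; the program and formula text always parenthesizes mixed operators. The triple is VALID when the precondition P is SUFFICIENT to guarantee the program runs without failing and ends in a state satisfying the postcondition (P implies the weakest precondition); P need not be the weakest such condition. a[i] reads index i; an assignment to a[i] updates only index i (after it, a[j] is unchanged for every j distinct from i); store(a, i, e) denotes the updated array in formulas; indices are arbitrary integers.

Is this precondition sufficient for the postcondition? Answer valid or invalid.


Working backward. After the program, the postcondition (2*r + 6 ≤ 2*k + k + 4 ∨ r + 9 = -2) ↔ (data[4] - 4 < r ∨ k + 2*data[r + 3] + 3 ≠ 6) must hold; in canonical form it is (2*r ≤ 3*k - 2 ∨ r = -11) ↔ (data[4] < r + 4 ∨ 2*data[r + 3] + k ≠ 3).
Before r := k: (k ≥ 2 ∨ k = -11) ↔ (data[4] < k + 4 ∨ 2*data[k + 3] + k ≠ 3)
Before data[0] := r + r + 3: (k ≥ 2 ∨ k = -11) ↔ (data[4] < k + 4 ∨ 2*store(data, 0, 2*r + 3)[k + 3] + k ≠ 3)
Before skip: (k ≥ 2 ∨ k = -11) ↔ (data[4] < k + 4 ∨ 2*store(data, 0, 2*r + 3)[k + 3] + k ≠ 3)
Before k := k + 1: (k ≥ 1 ∨ k = -12) ↔ (data[4] < k + 5 ∨ 2*store(data, 0, 2*r + 3)[k + 4] + k ≠ 2)
The weakest precondition is (k ≥ 1 ∨ k = -12) ↔ (data[4] < k + 5 ∨ 2*store(data, 0, 2*r + 3)[k + 4] + k ≠ 2).
Check whether (data[4] < 6 ∨ 2*data[5] ≠ 1) ∧ k = 1 implies it.
Every state satisfying the precondition satisfies the weakest precondition: the implication holds.
Answer: valid


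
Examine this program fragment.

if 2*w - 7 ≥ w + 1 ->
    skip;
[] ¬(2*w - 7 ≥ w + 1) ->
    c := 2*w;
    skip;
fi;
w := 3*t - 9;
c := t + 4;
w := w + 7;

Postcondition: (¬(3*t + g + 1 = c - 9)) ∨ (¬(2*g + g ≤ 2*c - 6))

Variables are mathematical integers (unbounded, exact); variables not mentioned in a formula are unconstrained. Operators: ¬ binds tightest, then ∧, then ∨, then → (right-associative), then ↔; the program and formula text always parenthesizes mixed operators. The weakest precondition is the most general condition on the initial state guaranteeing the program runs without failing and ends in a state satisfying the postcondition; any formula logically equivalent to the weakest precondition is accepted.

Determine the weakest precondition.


Working backward. After the program, the postcondition (¬(3*t + g + 1 = c - 9)) ∨ (¬(2*g + g ≤ 2*c - 6)) must hold; in canonical form it is (¬(g + 3*t = c - 10)) ∨ (¬(3*g ≤ 2*c - 6)).
Before w := w + 7: (¬(g + 3*t = c - 10)) ∨ (¬(3*g ≤ 2*c - 6))
Before c := t + 4: (¬(g + 2*t = -6)) ∨ (¬(3*g ≤ 2*t + 2))
Before w := 3*t - 9: (¬(g + 2*t = -6)) ∨ (¬(3*g ≤ 2*t + 2))
Then branch requires (¬(g + 2*t = -6)) ∨ (¬(3*g ≤ 2*t + 2)); else branch requires (¬(g + 2*t = -6)) ∨ (¬(3*g ≤ 2*t + 2)).
Before the if: (w ≥ 8 → ((¬(g + 2*t = -6)) ∨ (¬(3*g ≤ 2*t + 2)))) ∧ ((¬(w ≥ 8)) → ((¬(g + 2*t = -6)) ∨ (¬(3*g ≤ 2*t + 2))))
Answer: WP = (w ≥ 8 → ((¬(g + 2*t = -6)) ∨ (¬(3*g ≤ 2*t + 2)))) ∧ ((¬(w ≥ 8)) → ((¬(g + 2*t = -6)) ∨ (¬(3*g ≤ 2*t + 2))))


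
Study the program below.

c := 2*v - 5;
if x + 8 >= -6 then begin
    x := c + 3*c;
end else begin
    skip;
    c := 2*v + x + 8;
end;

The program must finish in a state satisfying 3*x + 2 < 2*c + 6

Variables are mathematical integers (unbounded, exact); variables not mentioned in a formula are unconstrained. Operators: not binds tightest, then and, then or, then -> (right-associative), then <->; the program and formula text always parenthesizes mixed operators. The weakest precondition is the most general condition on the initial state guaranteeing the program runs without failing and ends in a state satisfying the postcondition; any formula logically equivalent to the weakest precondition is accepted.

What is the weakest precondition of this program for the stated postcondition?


Working backward. After the program, the postcondition 3*x + 2 < 2*c + 6 must hold; in canonical form it is 3*x < 2*c + 4.
Then branch requires 10*c < 4; else branch requires x < 4*v + 20.
Before the if: (x >= -14 -> 10*c < 4) and ((not (x >= -14)) -> x < 4*v + 20)
Before c := 2*v - 5: (x >= -14 -> 20*v < 54) and ((not (x >= -14)) -> x < 4*v + 20)
Answer: WP = (x >= -14 -> 20*v < 54) and ((not (x >= -14)) -> x < 4*v + 20)


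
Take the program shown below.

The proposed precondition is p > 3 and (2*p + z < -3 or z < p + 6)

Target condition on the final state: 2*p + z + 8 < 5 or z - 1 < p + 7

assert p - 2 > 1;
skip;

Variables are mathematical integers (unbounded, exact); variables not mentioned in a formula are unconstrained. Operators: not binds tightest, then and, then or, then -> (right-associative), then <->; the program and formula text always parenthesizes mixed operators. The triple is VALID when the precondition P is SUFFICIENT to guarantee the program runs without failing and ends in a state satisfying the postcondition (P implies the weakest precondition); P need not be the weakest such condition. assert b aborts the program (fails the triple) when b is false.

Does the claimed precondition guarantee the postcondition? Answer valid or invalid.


Working backward. After the program, the postcondition 2*p + z + 8 < 5 or z - 1 < p + 7 must hold; in canonical form it is 2*p + z < -3 or z < p + 8.
Before skip: 2*p + z < -3 or z < p + 8
Before assert p - 2 > 1: p > 3 and (2*p + z < -3 or z < p + 8)
The weakest precondition is p > 3 and (2*p + z < -3 or z < p + 8).
Check whether p > 3 and (2*p + z < -3 or z < p + 6) implies it.
Every state satisfying the precondition satisfies the weakest precondition: the implication holds.
Answer: valid


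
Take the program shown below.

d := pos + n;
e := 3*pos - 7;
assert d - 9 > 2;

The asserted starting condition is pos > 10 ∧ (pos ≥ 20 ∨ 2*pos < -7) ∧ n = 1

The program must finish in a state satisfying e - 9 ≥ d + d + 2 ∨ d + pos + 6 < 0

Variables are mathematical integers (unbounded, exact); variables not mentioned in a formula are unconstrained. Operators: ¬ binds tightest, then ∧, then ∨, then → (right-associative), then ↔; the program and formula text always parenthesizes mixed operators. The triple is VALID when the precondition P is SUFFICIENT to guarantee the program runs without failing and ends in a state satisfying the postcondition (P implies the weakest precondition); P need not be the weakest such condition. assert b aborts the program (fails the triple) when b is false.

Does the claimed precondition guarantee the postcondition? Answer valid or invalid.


Working backward. After the program, the postcondition e - 9 ≥ d + d + 2 ∨ d + pos + 6 < 0 must hold; in canonical form it is e ≥ 2*d + 11 ∨ d + pos < -6.
Before assert d - 9 > 2: d > 11 ∧ (e ≥ 2*d + 11 ∨ d + pos < -6)
Before e := 3*pos - 7: d > 11 ∧ (3*pos ≥ 2*d + 18 ∨ d + pos < -6)
Before d := pos + n: n + pos > 11 ∧ (pos ≥ 2*n + 18 ∨ n + 2*pos < -6)
The weakest precondition is n + pos > 11 ∧ (pos ≥ 2*n + 18 ∨ n + 2*pos < -6).
Check whether pos > 10 ∧ (pos ≥ 20 ∨ 2*pos < -7) ∧ n = 1 implies it.
Every state satisfying the precondition satisfies the weakest precondition: the implication holds.
Answer: valid


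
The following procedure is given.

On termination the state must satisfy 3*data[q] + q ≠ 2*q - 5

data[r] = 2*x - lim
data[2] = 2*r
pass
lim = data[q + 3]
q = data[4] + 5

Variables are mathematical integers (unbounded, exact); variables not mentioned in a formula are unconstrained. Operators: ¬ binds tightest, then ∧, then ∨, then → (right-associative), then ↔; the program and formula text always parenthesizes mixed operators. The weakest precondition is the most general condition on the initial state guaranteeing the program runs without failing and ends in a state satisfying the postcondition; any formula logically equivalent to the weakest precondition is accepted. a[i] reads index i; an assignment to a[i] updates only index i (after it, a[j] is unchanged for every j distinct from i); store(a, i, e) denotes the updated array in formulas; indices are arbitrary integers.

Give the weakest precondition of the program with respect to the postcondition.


Working backward. After the program, the postcondition 3*data[q] + q ≠ 2*q - 5 must hold; in canonical form it is 3*data[q] ≠ q - 5.
Before q := data[4] + 5: 3*data[data[4] + 5] ≠ data[4]
Before lim := data[q + 3]: 3*data[data[4] + 5] ≠ data[4]
Before skip: 3*data[data[4] + 5] ≠ data[4]
Before data[2] := 2*r: 3*store(data, 2, 2*r)[data[4] + 5] ≠ data[4]
Before data[r] := 2*x - lim: 3*store(store(data, r, -lim + 2*x), 2, 2*r)[store(data, r, -lim + 2*x)[4] + 5] ≠ store(data, r, -lim + 2*x)[4]
Answer: WP = 3*store(store(data, r, -lim + 2*x), 2, 2*r)[store(data, r, -lim + 2*x)[4] + 5] ≠ store(data, r, -lim + 2*x)[4]


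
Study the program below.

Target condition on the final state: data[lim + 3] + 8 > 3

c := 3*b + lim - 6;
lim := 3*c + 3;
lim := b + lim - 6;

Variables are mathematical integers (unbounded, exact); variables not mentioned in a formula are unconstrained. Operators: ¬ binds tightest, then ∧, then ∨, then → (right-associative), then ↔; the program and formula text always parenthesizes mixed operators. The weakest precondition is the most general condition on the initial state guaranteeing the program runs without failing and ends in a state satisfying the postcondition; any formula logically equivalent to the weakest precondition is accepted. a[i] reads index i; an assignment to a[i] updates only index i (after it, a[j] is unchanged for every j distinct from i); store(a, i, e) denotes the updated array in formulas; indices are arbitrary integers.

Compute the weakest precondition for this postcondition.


Working backward. After the program, the postcondition data[lim + 3] + 8 > 3 must hold; in canonical form it is data[lim + 3] > -5.
Before lim := b + lim - 6: data[b + lim - 3] > -5
Before lim := 3*c + 3: data[b + 3*c] > -5
Before c := 3*b + lim - 6: data[10*b + 3*lim - 18] > -5
Answer: WP = data[10*b + 3*lim - 18] > -5


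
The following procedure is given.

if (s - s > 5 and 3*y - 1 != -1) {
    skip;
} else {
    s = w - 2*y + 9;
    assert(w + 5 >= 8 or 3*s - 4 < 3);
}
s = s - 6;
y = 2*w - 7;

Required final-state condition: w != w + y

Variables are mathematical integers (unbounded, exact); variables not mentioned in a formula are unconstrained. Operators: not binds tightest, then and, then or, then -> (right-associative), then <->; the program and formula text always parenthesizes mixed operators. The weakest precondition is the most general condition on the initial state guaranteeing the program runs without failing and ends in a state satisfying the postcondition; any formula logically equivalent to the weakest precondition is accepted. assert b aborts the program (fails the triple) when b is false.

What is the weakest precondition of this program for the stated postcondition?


Working backward. After the program, the postcondition w != w + y must hold; in canonical form it is y != 0.
Before y := 2*w - 7: 2*w != 7
Before s := s - 6: 2*w != 7
Then branch requires 2*w != 7; else branch requires (w >= 3 or 3*w < 6*y - 20) and 2*w != 7.
Before the if: (w >= 3 or 3*w < 6*y - 20) and 2*w != 7
Answer: WP = (w >= 3 or 3*w < 6*y - 20) and 2*w != 7


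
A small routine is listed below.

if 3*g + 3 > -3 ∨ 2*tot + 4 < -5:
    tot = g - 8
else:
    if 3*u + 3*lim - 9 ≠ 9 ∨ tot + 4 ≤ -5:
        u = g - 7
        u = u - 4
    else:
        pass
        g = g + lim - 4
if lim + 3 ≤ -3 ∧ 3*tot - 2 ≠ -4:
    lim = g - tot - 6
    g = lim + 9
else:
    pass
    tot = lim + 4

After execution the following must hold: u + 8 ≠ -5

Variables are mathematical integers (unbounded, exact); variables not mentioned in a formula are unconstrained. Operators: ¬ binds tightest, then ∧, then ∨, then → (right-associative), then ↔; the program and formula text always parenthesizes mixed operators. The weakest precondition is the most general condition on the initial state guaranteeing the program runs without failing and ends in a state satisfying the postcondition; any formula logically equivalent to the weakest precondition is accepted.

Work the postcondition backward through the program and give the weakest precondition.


Working backward. After the program, the postcondition u + 8 ≠ -5 must hold; in canonical form it is u ≠ -13.
Then branch requires u ≠ -13; else branch requires u ≠ -13.
Before the if: ((lim ≤ -6 ∧ 3*tot ≠ -2) → u ≠ -13) ∧ ((¬(lim ≤ -6 ∧ 3*tot ≠ -2)) → u ≠ -13)
Then branch requires ((lim ≤ -6 ∧ 3*g ≠ 22) → u ≠ -13) ∧ ((¬(lim ≤ -6 ∧ 3*g ≠ 22)) → u ≠ -13); else branch requires ((3*lim + 3*u ≠ 18 ∨ tot ≤ -9) → (((lim ≤ -6 ∧ 3*tot ≠ -2) → g ≠ -2) ∧ ((¬(lim ≤ -6 ∧ 3*tot ≠ -2)) → g ≠ -2))) ∧ ((¬(3*lim + 3*u ≠ 18 ∨ tot ≤ -9)) → (((lim ≤ -6 ∧ 3*tot ≠ -2) → u ≠ -13) ∧ ((¬(lim ≤ -6 ∧ 3*tot ≠ -2)) → u ≠ -13))).
Before the if: ((3*g > -6 ∨ 2*tot < -9) → (((lim ≤ -6 ∧ 3*g ≠ 22) → u ≠ -13) ∧ ((¬(lim ≤ -6 ∧ 3*g ≠ 22)) → u ≠ -13))) ∧ ((¬(3*g > -6 ∨ 2*tot < -9)) → (((3*lim + 3*u ≠ 18 ∨ tot ≤ -9) → (((lim ≤ -6 ∧ 3*tot ≠ -2) → g ≠ -2) ∧ ((¬(lim ≤ -6 ∧ 3*tot ≠ -2)) → g ≠ -2))) ∧ ((¬(3*lim + 3*u ≠ 18 ∨ tot ≤ -9)) → (((lim ≤ -6 ∧ 3*tot ≠ -2) → u ≠ -13) ∧ ((¬(lim ≤ -6 ∧ 3*tot ≠ -2)) → u ≠ -13)))))
Answer: WP = ((3*g > -6 ∨ 2*tot < -9) → (((lim ≤ -6 ∧ 3*g ≠ 22) → u ≠ -13) ∧ ((¬(lim ≤ -6 ∧ 3*g ≠ 22)) → u ≠ -13))) ∧ ((¬(3*g > -6 ∨ 2*tot < -9)) → (((3*lim + 3*u ≠ 18 ∨ tot ≤ -9) → (((lim ≤ -6 ∧ 3*tot ≠ -2) → g ≠ -2) ∧ ((¬(lim ≤ -6 ∧ 3*tot ≠ -2)) → g ≠ -2))) ∧ ((¬(3*lim + 3*u ≠ 18 ∨ tot ≤ -9)) → (((lim ≤ -6 ∧ 3*tot ≠ -2) → u ≠ -13) ∧ ((¬(lim ≤ -6 ∧ 3*tot ≠ -2)) → u ≠ -13)))))


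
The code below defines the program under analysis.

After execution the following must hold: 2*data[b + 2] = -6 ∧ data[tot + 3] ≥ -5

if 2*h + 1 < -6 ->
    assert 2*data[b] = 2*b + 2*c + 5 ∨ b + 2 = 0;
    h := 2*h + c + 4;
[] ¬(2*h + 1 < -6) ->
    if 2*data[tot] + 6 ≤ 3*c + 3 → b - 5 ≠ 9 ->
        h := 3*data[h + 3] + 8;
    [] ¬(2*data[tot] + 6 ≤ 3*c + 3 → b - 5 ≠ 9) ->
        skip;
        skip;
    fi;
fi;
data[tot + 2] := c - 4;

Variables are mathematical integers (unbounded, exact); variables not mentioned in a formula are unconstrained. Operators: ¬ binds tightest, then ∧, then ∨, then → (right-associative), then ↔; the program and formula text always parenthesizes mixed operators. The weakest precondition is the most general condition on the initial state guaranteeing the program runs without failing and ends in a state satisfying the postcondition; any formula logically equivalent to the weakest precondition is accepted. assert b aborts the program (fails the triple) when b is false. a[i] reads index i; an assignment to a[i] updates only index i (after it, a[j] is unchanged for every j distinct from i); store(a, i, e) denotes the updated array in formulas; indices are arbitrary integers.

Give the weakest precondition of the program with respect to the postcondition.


Working backward. After the program, 2*data[b + 2] = -6 ∧ data[tot + 3] ≥ -5 must hold.
Before data[tot + 2] := c - 4: 2*store(data, tot + 2, c - 4)[b + 2] = -6 ∧ store(data, tot + 2, c - 4)[tot + 3] ≥ -5
Then branch requires (2*data[b] = 2*b + 2*c + 5 ∨ b = -2) ∧ 2*store(data, tot + 2, c - 4)[b + 2] = -6 ∧ store(data, tot + 2, c - 4)[tot + 3] ≥ -5; else branch requires ((2*data[tot] ≤ 3*c - 3 → b ≠ 14) → (2*store(data, tot + 2, c - 4)[b + 2] = -6 ∧ store(data, tot + 2, c - 4)[tot + 3] ≥ -5)) ∧ ((¬(2*data[tot] ≤ 3*c - 3 → b ≠ 14)) → (2*store(data, tot + 2, c - 4)[b + 2] = -6 ∧ store(data, tot + 2, c - 4)[tot + 3] ≥ -5)).
Before the if: (2*h < -7 → ((2*data[b] = 2*b + 2*c + 5 ∨ b = -2) ∧ 2*store(data, tot + 2, c - 4)[b + 2] = -6 ∧ store(data, tot + 2, c - 4)[tot + 3] ≥ -5)) ∧ ((¬(2*h < -7)) → (((2*data[tot] ≤ 3*c - 3 → b ≠ 14) → (2*store(data, tot + 2, c - 4)[b + 2] = -6 ∧ store(data, tot + 2, c - 4)[tot + 3] ≥ -5)) ∧ ((¬(2*data[tot] ≤ 3*c - 3 → b ≠ 14)) → (2*store(data, tot + 2, c - 4)[b + 2] = -6 ∧ store(data, tot + 2, c - 4)[tot + 3] ≥ -5))))
Answer: WP = (2*h < -7 → ((2*data[b] = 2*b + 2*c + 5 ∨ b = -2) ∧ 2*store(data, tot + 2, c - 4)[b + 2] = -6 ∧ store(data, tot + 2, c - 4)[tot + 3] ≥ -5)) ∧ ((¬(2*h < -7)) → (((2*data[tot] ≤ 3*c - 3 → b ≠ 14) → (2*store(data, tot + 2, c - 4)[b + 2] = -6 ∧ store(data, tot + 2, c - 4)[tot + 3] ≥ -5)) ∧ ((¬(2*data[tot] ≤ 3*c - 3 → b ≠ 14)) → (2*store(data, tot + 2, c - 4)[b + 2] = -6 ∧ store(data, tot + 2, c - 4)[tot + 3] ≥ -5))))


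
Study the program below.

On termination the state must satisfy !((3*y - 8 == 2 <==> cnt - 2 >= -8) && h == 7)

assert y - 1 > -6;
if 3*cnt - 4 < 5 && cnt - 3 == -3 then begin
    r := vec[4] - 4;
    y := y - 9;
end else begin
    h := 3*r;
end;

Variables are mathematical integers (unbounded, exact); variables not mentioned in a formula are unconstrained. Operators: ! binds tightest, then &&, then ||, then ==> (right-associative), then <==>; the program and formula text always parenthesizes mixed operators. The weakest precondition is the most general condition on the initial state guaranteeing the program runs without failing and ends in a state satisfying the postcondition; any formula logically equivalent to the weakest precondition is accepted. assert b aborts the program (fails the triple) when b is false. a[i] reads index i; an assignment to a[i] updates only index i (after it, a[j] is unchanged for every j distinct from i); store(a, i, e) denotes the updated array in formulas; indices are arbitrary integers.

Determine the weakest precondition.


Working backward. After the program, the postcondition !((3*y - 8 == 2 <==> cnt - 2 >= -8) && h == 7) must hold; in canonical form it is !((3*y == 10 <==> cnt >= -6) && h == 7).
Then branch requires !((3*y == 37 <==> cnt >= -6) && h == 7); else branch requires !((3*y == 10 <==> cnt >= -6) && 3*r == 7).
Before the if: ((3*cnt < 9 && cnt == 0) ==> (!((3*y == 37 <==> cnt >= -6) && h == 7))) && ((!(3*cnt < 9 && cnt == 0)) ==> (!((3*y == 10 <==> cnt >= -6) && 3*r == 7)))
Before assert y - 1 > -6: y > -5 && ((3*cnt < 9 && cnt == 0) ==> (!((3*y == 37 <==> cnt >= -6) && h == 7))) && ((!(3*cnt < 9 && cnt == 0)) ==> (!((3*y == 10 <==> cnt >= -6) && 3*r == 7)))
Answer: WP = y > -5 && ((3*cnt < 9 && cnt == 0) ==> (!((3*y == 37 <==> cnt >= -6) && h == 7))) && ((!(3*cnt < 9 && cnt == 0)) ==> (!((3*y == 10 <==> cnt >= -6) && 3*r == 7)))


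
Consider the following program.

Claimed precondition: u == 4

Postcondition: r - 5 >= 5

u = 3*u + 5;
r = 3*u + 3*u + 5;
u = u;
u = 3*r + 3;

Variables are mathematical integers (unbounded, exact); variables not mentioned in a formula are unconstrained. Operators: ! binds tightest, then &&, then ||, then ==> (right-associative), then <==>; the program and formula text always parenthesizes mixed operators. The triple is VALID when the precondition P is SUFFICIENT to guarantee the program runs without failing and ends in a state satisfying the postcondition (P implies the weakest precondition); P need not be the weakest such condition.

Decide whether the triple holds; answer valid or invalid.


Working backward. After the program, the postcondition r - 5 >= 5 must hold; in canonical form it is r >= 10.
Before u := 3*r + 3: r >= 10
Before u := u: r >= 10
Before r := 3*u + 3*u + 5: 6*u >= 5
Before u := 3*u + 5: 18*u >= -25
The weakest precondition is 18*u >= -25.
Check whether u == 4 implies it.
Every state satisfying the precondition satisfies the weakest precondition: the implication holds.
Answer: valid


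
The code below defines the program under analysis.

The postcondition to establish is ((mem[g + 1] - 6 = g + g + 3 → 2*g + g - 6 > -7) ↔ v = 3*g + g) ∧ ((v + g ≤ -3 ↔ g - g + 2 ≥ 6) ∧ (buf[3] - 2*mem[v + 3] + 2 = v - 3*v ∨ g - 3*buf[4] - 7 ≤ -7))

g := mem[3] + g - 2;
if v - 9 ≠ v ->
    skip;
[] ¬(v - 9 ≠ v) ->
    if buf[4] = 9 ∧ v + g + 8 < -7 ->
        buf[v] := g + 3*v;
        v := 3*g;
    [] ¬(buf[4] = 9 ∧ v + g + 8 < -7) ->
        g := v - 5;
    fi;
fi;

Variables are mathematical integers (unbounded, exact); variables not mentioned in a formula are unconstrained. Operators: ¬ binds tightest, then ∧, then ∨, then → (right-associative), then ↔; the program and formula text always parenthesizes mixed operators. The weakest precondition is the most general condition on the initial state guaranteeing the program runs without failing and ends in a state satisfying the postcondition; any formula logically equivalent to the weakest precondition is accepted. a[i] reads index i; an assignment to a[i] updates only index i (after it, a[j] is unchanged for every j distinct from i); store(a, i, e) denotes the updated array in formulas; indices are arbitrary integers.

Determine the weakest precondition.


Working backward. After the program, the postcondition ((mem[g + 1] - 6 = g + g + 3 → 2*g + g - 6 > -7) ↔ v = 3*g + g) ∧ ((v + g ≤ -3 ↔ g - g + 2 ≥ 6) ∧ (buf[3] - 2*mem[v + 3] + 2 = v - 3*v ∨ g - 3*buf[4] - 7 ≤ -7)) must hold; in canonical form it is ((mem[g + 1] = 2*g + 9 → 3*g > -1) ↔ v = 4*g) ∧ (¬(g + v ≤ -3)) ∧ (buf[3] + 2*v = 2*mem[v + 3] - 2 ∨ g ≤ 3*buf[4]).
Then branch requires ((mem[g + 1] = 2*g + 9 → 3*g > -1) ↔ v = 4*g) ∧ (¬(g + v ≤ -3)) ∧ (buf[3] + 2*v = 2*mem[v + 3] - 2 ∨ g ≤ 3*buf[4]); else branch requires ((buf[4] = 9 ∧ g + v < -15) → (((mem[g + 1] = 2*g + 9 → 3*g > -1) ↔ g = 0) ∧ (¬(4*g ≤ -3)) ∧ (store(buf, v, g + 3*v)[3] + 6*g = 2*mem[3*g + 3] - 2 ∨ g ≤ 3*store(buf, v, g + 3*v)[4]))) ∧ ((¬(buf[4] = 9 ∧ g + v < -15)) → (((mem[v - 4] = 2*v - 1 → 3*v > 14) ↔ 3*v = 20) ∧ (¬(2*v ≤ 2)) ∧ (buf[3] + 2*v = 2*mem[v + 3] - 2 ∨ v ≤ 3*buf[4] + 5))).
Before the if: ((mem[g + 1] = 2*g + 9 → 3*g > -1) ↔ v = 4*g) ∧ (¬(g + v ≤ -3)) ∧ (buf[3] + 2*v = 2*mem[v + 3] - 2 ∨ g ≤ 3*buf[4])
Before g := mem[3] + g - 2: ((mem[mem[3] + g - 1] = 2*mem[3] + 2*g + 5 → 3*mem[3] + 3*g > 5) ↔ v = 4*mem[3] + 4*g - 8) ∧ (¬(mem[3] + g + v ≤ -1)) ∧ (buf[3] + 2*v = 2*mem[v + 3] - 2 ∨ mem[3] + g ≤ 3*buf[4] + 2)
Answer: WP = ((mem[mem[3] + g - 1] = 2*mem[3] + 2*g + 5 → 3*mem[3] + 3*g > 5) ↔ v = 4*mem[3] + 4*g - 8) ∧ (¬(mem[3] + g + v ≤ -1)) ∧ (buf[3] + 2*v = 2*mem[v + 3] - 2 ∨ mem[3] + g ≤ 3*buf[4] + 2)


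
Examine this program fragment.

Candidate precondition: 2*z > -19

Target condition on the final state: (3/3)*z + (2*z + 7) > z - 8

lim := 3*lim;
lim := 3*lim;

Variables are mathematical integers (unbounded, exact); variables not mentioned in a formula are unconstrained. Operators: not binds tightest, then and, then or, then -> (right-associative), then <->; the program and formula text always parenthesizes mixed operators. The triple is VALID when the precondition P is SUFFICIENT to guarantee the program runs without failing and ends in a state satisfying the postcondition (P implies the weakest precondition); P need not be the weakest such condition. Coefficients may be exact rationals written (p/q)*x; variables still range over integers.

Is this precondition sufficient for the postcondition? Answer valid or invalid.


Working backward. After the program, the postcondition (3/3)*z + (2*z + 7) > z - 8 must hold; in canonical form it is 2*z > -15.
Before lim := 3*lim: 2*z > -15
Before lim := 3*lim: 2*z > -15
The weakest precondition is 2*z > -15.
Check whether 2*z > -19 implies it.
Countermodel: at the initial state z = -9, the precondition holds but the weakest precondition fails.
Answer: invalid


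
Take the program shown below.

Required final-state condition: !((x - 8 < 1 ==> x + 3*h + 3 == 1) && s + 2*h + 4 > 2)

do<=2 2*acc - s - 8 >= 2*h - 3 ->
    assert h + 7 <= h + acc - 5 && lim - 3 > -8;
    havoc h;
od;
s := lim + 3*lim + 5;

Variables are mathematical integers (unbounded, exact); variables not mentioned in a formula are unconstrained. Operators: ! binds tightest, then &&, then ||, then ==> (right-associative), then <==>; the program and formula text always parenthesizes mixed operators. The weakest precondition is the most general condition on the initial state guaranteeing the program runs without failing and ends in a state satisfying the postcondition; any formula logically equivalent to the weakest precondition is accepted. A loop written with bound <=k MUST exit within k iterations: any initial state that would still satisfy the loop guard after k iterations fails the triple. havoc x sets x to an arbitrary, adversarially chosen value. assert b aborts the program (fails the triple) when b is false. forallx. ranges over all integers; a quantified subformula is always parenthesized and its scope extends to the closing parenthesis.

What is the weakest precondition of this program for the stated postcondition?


Working backward. After the program, the postcondition !((x - 8 < 1 ==> x + 3*h + 3 == 1) && s + 2*h + 4 > 2) must hold; in canonical form it is !((x < 9 ==> 3*h + x == -2) && 2*h + s > -2).
Before s := lim + 3*lim + 5: !((x < 9 ==> 3*h + x == -2) && 2*h + 4*lim > -7)
Before the loop (bound <=2), unroll the exhaustion recursion (WP_0 = exit-now case; WP_j = one more guarded iteration, up to j = 2):
  WP_0: (!(2*acc >= 2*h + s + 5)) && (!((x < 9 ==> 3*h + x == -2) && 2*h + 4*lim > -7))
  WP_1: (2*acc >= 2*h + s + 5 ==> (acc >= 12 && lim > -5 && (forall h_1. ((!(2*acc >= 2*h_1 + s + 5)) && (!((x < 9 ==> 3*h_1 + x == -2) && 2*h_1 + 4*lim > -7)))))) && ((!(2*acc >= 2*h + s + 5)) ==> (!((x < 9 ==> 3*h + x == -2) && 2*h + 4*lim > -7)))
  WP_2: (2*acc >= 2*h + s + 5 ==> (acc >= 12 && lim > -5 && (forall h_2. ((2*acc >= 2*h_2 + s + 5 ==> (acc >= 12 && lim > -5 && (forall h_1. ((!(2*acc >= 2*h_1 + s + 5)) && (!((x < 9 ==> 3*h_1 + x == -2) && 2*h_1 + 4*lim > -7)))))) && ((!(2*acc >= 2*h_2 + s + 5)) ==> (!((x < 9 ==> 3*h_2 + x == -2) && 2*h_2 + 4*lim > -7))))))) && ((!(2*acc >= 2*h + s + 5)) ==> (!((x < 9 ==> 3*h + x == -2) && 2*h + 4*lim > -7)))
So before the loop: (2*acc >= 2*h + s + 5 ==> (acc >= 12 && lim > -5 && (forall h_2. ((2*acc >= 2*h_2 + s + 5 ==> (acc >= 12 && lim > -5 && (forall h_1. ((!(2*acc >= 2*h_1 + s + 5)) && (!((x < 9 ==> 3*h_1 + x == -2) && 2*h_1 + 4*lim > -7)))))) && ((!(2*acc >= 2*h_2 + s + 5)) ==> (!((x < 9 ==> 3*h_2 + x == -2) && 2*h_2 + 4*lim > -7))))))) && ((!(2*acc >= 2*h + s + 5)) ==> (!((x < 9 ==> 3*h + x == -2) && 2*h + 4*lim > -7)))
Answer: WP = (2*acc >= 2*h + s + 5 ==> (acc >= 12 && lim > -5 && (forall h_2. ((2*acc >= 2*h_2 + s + 5 ==> (acc >= 12 && lim > -5 && (forall h_1. ((!(2*acc >= 2*h_1 + s + 5)) && (!((x < 9 ==> 3*h_1 + x == -2) && 2*h_1 + 4*lim > -7)))))) && ((!(2*acc >= 2*h_2 + s + 5)) ==> (!((x < 9 ==> 3*h_2 + x == -2) && 2*h_2 + 4*lim > -7))))))) && ((!(2*acc >= 2*h + s + 5)) ==> (!((x < 9 ==> 3*h + x == -2) && 2*h + 4*lim > -7)))
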